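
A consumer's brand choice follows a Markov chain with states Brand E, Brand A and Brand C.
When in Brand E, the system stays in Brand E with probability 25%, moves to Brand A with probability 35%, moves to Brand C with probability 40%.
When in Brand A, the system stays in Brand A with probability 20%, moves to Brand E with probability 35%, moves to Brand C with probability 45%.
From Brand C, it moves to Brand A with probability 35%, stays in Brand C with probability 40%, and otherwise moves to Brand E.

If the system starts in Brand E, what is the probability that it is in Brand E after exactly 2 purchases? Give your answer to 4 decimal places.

0.2850

Sum over the intermediate state after 1 purchase:
P = P(Brand E→Brand E)·P(Brand E→Brand E) + P(Brand E→Brand A)·P(Brand A→Brand E) + P(Brand E→Brand C)·P(Brand C→Brand E)
  = 0.25×0.25 + 0.35×0.35 + 0.4×0.25
  = 0.0625 + 0.1225 + 0.1000 = 0.2850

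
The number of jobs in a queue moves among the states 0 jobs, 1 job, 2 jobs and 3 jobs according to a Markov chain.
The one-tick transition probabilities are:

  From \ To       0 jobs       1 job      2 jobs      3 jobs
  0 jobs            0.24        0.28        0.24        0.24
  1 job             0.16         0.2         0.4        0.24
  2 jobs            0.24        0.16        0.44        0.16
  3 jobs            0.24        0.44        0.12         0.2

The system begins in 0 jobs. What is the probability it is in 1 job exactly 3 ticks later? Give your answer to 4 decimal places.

Propagate the distribution vector 3 ticks from 0 jobs.
After 0 ticks: (1.0000, 0.0000, 0.0000, 0.0000)
After 1 tick: (0.2400, 0.2800, 0.2400, 0.2400)
After 2 ticks: (0.2176, 0.2672, 0.3040, 0.2112)
After 3 ticks: (0.2186, 0.2559, 0.3182, 0.2072)
P(in 1 job after 3 ticks) = 0.2559

0.2559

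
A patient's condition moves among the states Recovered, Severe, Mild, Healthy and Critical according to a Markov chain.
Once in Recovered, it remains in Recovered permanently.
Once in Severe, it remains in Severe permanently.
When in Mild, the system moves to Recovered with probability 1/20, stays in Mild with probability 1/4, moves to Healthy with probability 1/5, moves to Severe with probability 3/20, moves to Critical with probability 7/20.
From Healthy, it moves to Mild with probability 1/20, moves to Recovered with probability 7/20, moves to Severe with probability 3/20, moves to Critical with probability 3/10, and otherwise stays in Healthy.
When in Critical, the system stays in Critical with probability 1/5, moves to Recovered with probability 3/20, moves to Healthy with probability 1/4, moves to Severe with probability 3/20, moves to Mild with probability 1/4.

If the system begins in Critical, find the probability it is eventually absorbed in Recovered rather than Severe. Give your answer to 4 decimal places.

0.5355

Let h(s) be the probability of absorption at Recovered starting from transient state s. Then h(Recovered) = 1 and h(Severe) = 0. By first-step analysis:
h(Mild) = 0.05·1 + 0.15·0 + 0.25·h(Mild) + 0.2·h(Healthy) + 0.35·h(Critical)
h(Healthy) = 0.35·1 + 0.15·0 + 0.05·h(Mild) + 0.15·h(Healthy) + 0.3·h(Critical)
h(Critical) = 0.15·1 + 0.15·0 + 0.25·h(Mild) + 0.25·h(Healthy) + 0.2·h(Critical)
Solving: h(Mild) = 0.4844, h(Healthy) = 0.6293, h(Critical) = 0.5355.
Starting from Critical, the probability is 0.5355.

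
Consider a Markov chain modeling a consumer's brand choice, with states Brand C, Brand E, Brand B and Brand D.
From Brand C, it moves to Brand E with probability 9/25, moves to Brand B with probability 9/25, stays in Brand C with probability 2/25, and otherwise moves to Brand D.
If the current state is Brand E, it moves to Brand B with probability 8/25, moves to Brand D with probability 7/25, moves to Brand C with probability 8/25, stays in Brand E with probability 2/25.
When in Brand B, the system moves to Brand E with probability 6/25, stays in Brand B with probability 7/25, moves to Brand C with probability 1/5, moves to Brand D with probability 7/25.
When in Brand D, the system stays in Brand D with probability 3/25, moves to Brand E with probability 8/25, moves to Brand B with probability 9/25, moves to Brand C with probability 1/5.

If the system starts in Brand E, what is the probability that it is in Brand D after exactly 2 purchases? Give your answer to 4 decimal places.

0.2096

Propagate the distribution vector 2 purchases from Brand E.
After 0 purchases: (0.0000, 1.0000, 0.0000, 0.0000)
After 1 purchase: (0.3200, 0.0800, 0.3200, 0.2800)
After 2 purchases: (0.1712, 0.2880, 0.3312, 0.2096)
P(in Brand D after 2 purchases) = 0.2096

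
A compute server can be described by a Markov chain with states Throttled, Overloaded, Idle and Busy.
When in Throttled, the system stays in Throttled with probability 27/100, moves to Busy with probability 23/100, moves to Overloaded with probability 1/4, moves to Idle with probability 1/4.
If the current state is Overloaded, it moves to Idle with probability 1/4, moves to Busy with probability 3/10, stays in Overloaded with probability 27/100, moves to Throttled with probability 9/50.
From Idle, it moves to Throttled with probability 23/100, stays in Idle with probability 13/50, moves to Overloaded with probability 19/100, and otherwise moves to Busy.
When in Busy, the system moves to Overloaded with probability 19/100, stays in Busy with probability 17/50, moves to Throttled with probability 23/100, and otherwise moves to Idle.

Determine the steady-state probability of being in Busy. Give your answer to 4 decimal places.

0.3011

Let the stationary distribution be π with π = πP and π_1 + π_2 + π_3 + π_4 = 1.
π_1 = 0.27·π_1 + 0.18·π_2 + 0.23·π_3 + 0.23·π_4
π_2 = 0.25·π_1 + 0.27·π_2 + 0.19·π_3 + 0.19·π_4
π_3 = 0.25·π_1 + 0.25·π_2 + 0.26·π_3 + 0.24·π_4
Solving with the normalization constraint gives π = (0.2281, 0.2214, 0.2495, 0.3011).
So the stationary probability of Busy is 0.3011.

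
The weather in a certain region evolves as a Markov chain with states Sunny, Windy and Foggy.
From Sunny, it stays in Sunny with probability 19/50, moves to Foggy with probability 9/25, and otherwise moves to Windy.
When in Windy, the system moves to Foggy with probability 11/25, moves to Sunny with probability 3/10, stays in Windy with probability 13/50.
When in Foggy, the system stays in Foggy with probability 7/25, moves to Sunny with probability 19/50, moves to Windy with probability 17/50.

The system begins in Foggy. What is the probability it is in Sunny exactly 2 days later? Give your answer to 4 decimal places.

0.3528

Sum over the intermediate state after 1 day:
P = P(Foggy→Sunny)·P(Sunny→Sunny) + P(Foggy→Windy)·P(Windy→Sunny) + P(Foggy→Foggy)·P(Foggy→Sunny)
  = 0.38×0.38 + 0.34×0.3 + 0.28×0.38
  = 0.1444 + 0.1020 + 0.1064 = 0.3528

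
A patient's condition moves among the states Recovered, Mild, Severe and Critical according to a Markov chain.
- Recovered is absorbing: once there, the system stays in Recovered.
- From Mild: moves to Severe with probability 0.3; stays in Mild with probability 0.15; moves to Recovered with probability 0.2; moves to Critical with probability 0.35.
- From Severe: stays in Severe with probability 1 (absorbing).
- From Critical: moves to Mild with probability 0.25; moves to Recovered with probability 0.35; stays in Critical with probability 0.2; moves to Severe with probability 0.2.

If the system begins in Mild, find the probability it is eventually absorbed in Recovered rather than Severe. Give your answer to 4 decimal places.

0.4768

Let h(s) be the probability of absorption at Recovered starting from transient state s. Then h(Recovered) = 1 and h(Severe) = 0. By first-step analysis:
h(Mild) = 0.2·1 + 0.15·h(Mild) + 0.3·0 + 0.35·h(Critical)
h(Critical) = 0.35·1 + 0.25·h(Mild) + 0.2·0 + 0.2·h(Critical)
Solving: h(Mild) = 0.4768, h(Critical) = 0.5865.
Starting from Mild, the probability is 0.4768.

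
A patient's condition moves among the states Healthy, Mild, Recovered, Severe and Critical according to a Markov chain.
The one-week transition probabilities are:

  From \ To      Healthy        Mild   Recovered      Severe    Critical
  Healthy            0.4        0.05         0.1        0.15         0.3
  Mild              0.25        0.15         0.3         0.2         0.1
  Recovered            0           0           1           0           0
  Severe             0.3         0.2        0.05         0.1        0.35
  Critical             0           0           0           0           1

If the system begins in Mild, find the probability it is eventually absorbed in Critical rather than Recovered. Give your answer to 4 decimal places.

0.5070

Let h(s) be the probability of absorption at Critical starting from transient state s. Then h(Critical) = 1 and h(Recovered) = 0. By first-step analysis:
h(Healthy) = 0.4·h(Healthy) + 0.05·h(Mild) + 0.1·0 + 0.15·h(Severe) + 0.3·1
h(Mild) = 0.25·h(Healthy) + 0.15·h(Mild) + 0.3·0 + 0.2·h(Severe) + 0.1·1
h(Severe) = 0.3·h(Healthy) + 0.2·h(Mild) + 0.05·0 + 0.1·h(Severe) + 0.35·1
Solving: h(Healthy) = 0.7283, h(Mild) = 0.5070, h(Severe) = 0.7443.
Starting from Mild, the probability is 0.5070.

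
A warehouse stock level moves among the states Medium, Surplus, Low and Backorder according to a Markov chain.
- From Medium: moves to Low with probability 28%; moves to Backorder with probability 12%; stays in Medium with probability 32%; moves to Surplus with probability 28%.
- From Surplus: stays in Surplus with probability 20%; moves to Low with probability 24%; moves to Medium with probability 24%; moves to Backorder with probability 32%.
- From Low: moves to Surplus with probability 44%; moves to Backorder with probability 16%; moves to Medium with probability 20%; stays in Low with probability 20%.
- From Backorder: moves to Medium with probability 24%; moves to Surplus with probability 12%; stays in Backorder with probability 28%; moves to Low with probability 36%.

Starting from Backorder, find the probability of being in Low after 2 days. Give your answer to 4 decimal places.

Propagate the distribution vector 2 days from Backorder.
After 0 days: (0.0000, 0.0000, 0.0000, 1.0000)
After 1 day: (0.2400, 0.1200, 0.3600, 0.2800)
After 2 days: (0.2448, 0.2832, 0.2688, 0.2032)
P(in Low after 2 days) = 0.2688

0.2688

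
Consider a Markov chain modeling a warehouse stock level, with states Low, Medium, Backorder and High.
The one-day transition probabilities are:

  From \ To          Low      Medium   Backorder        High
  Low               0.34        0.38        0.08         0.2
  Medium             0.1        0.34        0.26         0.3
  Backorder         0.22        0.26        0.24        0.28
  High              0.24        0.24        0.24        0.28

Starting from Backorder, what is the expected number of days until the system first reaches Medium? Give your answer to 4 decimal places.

3.5024

Let t(s) be the expected number of days to first reach Medium from state s, with t(Medium) = 0. Conditioning on the first day:
t(Low) = 1 + 0.34·t(Low) + 0.08·t(Backorder) + 0.2·t(High)
t(Backorder) = 1 + 0.22·t(Low) + 0.24·t(Backorder) + 0.28·t(High)
t(High) = 1 + 0.24·t(Low) + 0.24·t(Backorder) + 0.28·t(High)
Solving: t(Low) = 3.0193, t(Backorder) = 3.5024, t(High) = 3.5628.
Expected days from Backorder to Medium: 3.5024.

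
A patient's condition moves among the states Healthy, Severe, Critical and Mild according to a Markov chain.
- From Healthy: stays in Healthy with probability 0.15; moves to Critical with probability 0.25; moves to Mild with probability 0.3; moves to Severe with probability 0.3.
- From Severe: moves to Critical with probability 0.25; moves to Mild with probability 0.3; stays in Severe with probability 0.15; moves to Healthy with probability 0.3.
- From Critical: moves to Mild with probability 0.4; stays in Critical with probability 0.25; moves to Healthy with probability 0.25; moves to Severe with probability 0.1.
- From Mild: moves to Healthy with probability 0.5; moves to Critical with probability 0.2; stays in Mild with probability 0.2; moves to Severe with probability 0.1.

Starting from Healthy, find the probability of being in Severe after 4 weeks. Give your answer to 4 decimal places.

Propagate the distribution vector 4 weeks from Healthy.
After 0 weeks: (1.0000, 0.0000, 0.0000, 0.0000)
After 1 week: (0.1500, 0.3000, 0.2500, 0.3000)
After 2 weeks: (0.3250, 0.1450, 0.2350, 0.2950)
After 3 weeks: (0.2985, 0.1723, 0.2353, 0.2940)
After 4 weeks: (0.3023, 0.1683, 0.2353, 0.2941)
P(in Severe after 4 weeks) = 0.1683

0.1683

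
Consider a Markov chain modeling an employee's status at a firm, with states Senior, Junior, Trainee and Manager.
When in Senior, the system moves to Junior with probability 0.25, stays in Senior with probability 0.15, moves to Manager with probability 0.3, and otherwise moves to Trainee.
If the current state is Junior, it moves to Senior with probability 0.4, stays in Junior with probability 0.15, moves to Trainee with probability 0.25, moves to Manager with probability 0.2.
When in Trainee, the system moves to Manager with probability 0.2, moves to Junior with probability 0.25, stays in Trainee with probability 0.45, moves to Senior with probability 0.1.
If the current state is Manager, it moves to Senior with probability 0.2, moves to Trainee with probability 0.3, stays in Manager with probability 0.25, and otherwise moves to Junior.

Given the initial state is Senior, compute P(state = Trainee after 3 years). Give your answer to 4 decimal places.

0.3386

Propagate the distribution vector 3 years from Senior.
After 0 years: (1.0000, 0.0000, 0.0000, 0.0000)
After 1 year: (0.1500, 0.2500, 0.3000, 0.3000)
After 2 years: (0.2125, 0.2250, 0.3325, 0.2300)
After 3 years: (0.2011, 0.2275, 0.3386, 0.2328)
P(in Trainee after 3 years) = 0.3386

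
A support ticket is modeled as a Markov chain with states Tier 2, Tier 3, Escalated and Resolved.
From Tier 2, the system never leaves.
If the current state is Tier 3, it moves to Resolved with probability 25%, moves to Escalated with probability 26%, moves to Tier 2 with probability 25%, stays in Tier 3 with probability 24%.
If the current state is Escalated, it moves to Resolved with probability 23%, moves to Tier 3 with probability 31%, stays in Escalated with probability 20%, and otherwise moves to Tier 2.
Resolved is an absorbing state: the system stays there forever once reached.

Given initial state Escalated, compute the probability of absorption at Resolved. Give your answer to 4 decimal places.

Let h(s) be the probability of absorption at Resolved starting from transient state s. Then h(Resolved) = 1 and h(Tier 2) = 0. By first-step analysis:
h(Tier 3) = 0.25·0 + 0.24·h(Tier 3) + 0.26·h(Escalated) + 0.25·1
h(Escalated) = 0.26·0 + 0.31·h(Tier 3) + 0.2·h(Escalated) + 0.23·1
Solving: h(Tier 3) = 0.4926, h(Escalated) = 0.4784.
Starting from Escalated, the probability is 0.4784.

0.4784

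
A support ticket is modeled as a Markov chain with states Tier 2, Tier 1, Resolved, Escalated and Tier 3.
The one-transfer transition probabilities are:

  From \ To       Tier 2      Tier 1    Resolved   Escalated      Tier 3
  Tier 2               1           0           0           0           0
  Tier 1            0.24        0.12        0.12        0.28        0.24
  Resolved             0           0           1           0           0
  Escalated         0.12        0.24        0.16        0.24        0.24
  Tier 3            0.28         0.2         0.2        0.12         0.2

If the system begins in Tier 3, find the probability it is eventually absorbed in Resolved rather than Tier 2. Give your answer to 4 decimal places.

0.4206

Let h(s) be the probability of absorption at Resolved starting from transient state s. Then h(Resolved) = 1 and h(Tier 2) = 0. By first-step analysis:
h(Tier 1) = 0.24·0 + 0.12·h(Tier 1) + 0.12·1 + 0.28·h(Escalated) + 0.24·h(Tier 3)
h(Escalated) = 0.12·0 + 0.24·h(Tier 1) + 0.16·1 + 0.24·h(Escalated) + 0.24·h(Tier 3)
h(Tier 3) = 0.28·0 + 0.2·h(Tier 1) + 0.2·1 + 0.12·h(Escalated) + 0.2·h(Tier 3)
Solving: h(Tier 1) = 0.4006, h(Escalated) = 0.4699, h(Tier 3) = 0.4206.
Starting from Tier 3, the probability is 0.4206.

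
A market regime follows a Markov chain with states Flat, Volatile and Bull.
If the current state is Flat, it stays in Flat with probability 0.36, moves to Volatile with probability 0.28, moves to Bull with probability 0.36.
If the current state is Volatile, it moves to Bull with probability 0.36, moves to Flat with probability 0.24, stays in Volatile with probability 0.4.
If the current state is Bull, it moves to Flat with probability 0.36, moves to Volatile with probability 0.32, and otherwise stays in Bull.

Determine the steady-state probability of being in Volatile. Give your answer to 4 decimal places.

Let the stationary distribution be π with π = πP and π_1 + π_2 + π_3 = 1.
π_1 = 0.36·π_1 + 0.24·π_2 + 0.36·π_3
π_2 = 0.28·π_1 + 0.4·π_2 + 0.32·π_3
Solving with the normalization constraint gives π = (0.3199, 0.3339, 0.3462).
So the stationary probability of Volatile is 0.3339.

0.3339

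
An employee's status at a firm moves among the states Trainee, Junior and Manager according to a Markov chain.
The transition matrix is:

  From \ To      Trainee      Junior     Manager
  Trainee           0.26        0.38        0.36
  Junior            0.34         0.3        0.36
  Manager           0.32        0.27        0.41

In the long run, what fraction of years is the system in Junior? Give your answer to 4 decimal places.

Let the stationary distribution be π with π = πP and π_1 + π_2 + π_3 = 1.
π_1 = 0.26·π_1 + 0.34·π_2 + 0.32·π_3
π_2 = 0.38·π_1 + 0.3·π_2 + 0.27·π_3
Solving with the normalization constraint gives π = (0.3078, 0.3133, 0.3789).
So the stationary probability of Junior is 0.3133.

0.3133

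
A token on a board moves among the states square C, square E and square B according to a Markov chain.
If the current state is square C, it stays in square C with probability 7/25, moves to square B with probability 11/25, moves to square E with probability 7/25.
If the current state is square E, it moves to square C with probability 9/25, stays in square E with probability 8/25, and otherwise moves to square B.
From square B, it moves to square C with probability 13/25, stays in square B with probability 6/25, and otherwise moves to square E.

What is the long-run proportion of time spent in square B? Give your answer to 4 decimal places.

0.3389

Let the stationary distribution be π with π = πP and π_1 + π_2 + π_3 = 1.
π_1 = 0.28·π_1 + 0.36·π_2 + 0.52·π_3
π_2 = 0.28·π_1 + 0.32·π_2 + 0.24·π_3
Solving with the normalization constraint gives π = (0.3835, 0.2775, 0.3389).
So the stationary probability of square B is 0.3389.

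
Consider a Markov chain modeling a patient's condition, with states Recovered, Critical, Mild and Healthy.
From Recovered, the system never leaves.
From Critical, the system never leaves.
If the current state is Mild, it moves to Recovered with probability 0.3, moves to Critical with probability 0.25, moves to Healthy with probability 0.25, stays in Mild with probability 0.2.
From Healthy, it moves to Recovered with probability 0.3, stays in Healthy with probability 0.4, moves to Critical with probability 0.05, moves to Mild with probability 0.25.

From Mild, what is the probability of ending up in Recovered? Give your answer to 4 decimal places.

Let h(s) be the probability of absorption at Recovered starting from transient state s. Then h(Recovered) = 1 and h(Critical) = 0. By first-step analysis:
h(Mild) = 0.3·1 + 0.25·0 + 0.2·h(Mild) + 0.25·h(Healthy)
h(Healthy) = 0.3·1 + 0.05·0 + 0.25·h(Mild) + 0.4·h(Healthy)
Solving: h(Mild) = 0.6108, h(Healthy) = 0.7545.
Starting from Mild, the probability is 0.6108.

0.6108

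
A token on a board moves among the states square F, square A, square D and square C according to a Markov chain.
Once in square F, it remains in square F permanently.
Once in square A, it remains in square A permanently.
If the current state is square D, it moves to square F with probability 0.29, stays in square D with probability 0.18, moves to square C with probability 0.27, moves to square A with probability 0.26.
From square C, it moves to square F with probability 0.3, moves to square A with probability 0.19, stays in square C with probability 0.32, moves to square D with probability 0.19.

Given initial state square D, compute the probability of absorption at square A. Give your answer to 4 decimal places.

Let h(s) be the probability of absorption at square A starting from transient state s. Then h(square A) = 1 and h(square F) = 0. By first-step analysis:
h(square D) = 0.29·0 + 0.26·1 + 0.18·h(square D) + 0.27·h(square C)
h(square C) = 0.3·0 + 0.19·1 + 0.19·h(square D) + 0.32·h(square C)
Solving: h(square D) = 0.4505, h(square C) = 0.4053.
Starting from square D, the probability is 0.4505.

0.4505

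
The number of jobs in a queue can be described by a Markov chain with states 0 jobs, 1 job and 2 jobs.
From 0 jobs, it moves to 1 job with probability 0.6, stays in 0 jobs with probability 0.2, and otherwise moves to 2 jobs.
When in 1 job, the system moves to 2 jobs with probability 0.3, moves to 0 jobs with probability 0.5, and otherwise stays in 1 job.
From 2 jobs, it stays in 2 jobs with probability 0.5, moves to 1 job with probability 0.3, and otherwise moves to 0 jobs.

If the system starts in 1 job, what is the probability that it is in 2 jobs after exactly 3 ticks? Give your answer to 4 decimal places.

Propagate the distribution vector 3 ticks from 1 job.
After 0 ticks: (0.0000, 1.0000, 0.0000)
After 1 tick: (0.5000, 0.2000, 0.3000)
After 2 ticks: (0.2600, 0.4300, 0.3100)
After 3 ticks: (0.3290, 0.3350, 0.3360)
P(in 2 jobs after 3 ticks) = 0.3360

0.3360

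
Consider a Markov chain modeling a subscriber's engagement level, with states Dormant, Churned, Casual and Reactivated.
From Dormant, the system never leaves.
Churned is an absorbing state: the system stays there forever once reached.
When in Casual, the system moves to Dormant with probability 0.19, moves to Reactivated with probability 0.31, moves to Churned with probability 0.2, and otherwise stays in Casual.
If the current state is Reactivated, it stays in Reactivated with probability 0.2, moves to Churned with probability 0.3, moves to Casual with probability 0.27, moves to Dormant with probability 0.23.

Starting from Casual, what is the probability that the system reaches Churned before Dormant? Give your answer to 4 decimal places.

Let h(s) be the probability of absorption at Churned starting from transient state s. Then h(Churned) = 1 and h(Dormant) = 0. By first-step analysis:
h(Casual) = 0.19·0 + 0.2·1 + 0.3·h(Casual) + 0.31·h(Reactivated)
h(Reactivated) = 0.23·0 + 0.3·1 + 0.27·h(Casual) + 0.2·h(Reactivated)
Solving: h(Casual) = 0.5312, h(Reactivated) = 0.5543.
Starting from Casual, the probability is 0.5312.

0.5312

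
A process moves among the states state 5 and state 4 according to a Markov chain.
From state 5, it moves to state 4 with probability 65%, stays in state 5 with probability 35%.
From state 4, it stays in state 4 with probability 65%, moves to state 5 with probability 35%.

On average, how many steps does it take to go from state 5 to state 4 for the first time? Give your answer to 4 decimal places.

Let t(s) be the expected number of steps to first reach state 4 from state s, with t(state 4) = 0. Conditioning on the first step:
t(state 5) = 1 + 0.35·t(state 5)
Solving: t(state 5) = 1.5385.
Expected steps from state 5 to state 4: 1.5385.

1.5385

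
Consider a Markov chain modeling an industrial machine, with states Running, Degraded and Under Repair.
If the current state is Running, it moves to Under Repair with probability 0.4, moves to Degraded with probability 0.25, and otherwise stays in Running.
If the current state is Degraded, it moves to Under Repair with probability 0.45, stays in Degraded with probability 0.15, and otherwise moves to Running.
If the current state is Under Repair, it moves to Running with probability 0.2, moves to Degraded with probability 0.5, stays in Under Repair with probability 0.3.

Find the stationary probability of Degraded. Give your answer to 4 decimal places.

Let the stationary distribution be π with π = πP and π_1 + π_2 + π_3 = 1.
π_1 = 0.35·π_1 + 0.4·π_2 + 0.2·π_3
π_2 = 0.25·π_1 + 0.15·π_2 + 0.5·π_3
Solving with the normalization constraint gives π = (0.3090, 0.3132, 0.3779).
So the stationary probability of Degraded is 0.3132.

0.3132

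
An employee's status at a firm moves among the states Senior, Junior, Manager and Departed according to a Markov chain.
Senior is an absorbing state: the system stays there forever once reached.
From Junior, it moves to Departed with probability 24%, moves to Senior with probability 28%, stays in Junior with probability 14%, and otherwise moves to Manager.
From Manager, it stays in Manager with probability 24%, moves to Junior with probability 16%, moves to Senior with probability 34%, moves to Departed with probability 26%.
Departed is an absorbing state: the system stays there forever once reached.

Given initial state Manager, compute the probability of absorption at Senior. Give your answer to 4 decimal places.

Let h(s) be the probability of absorption at Senior starting from transient state s. Then h(Senior) = 1 and h(Departed) = 0. By first-step analysis:
h(Junior) = 0.28·1 + 0.14·h(Junior) + 0.34·h(Manager) + 0.24·0
h(Manager) = 0.34·1 + 0.16·h(Junior) + 0.24·h(Manager) + 0.26·0
Solving: h(Junior) = 0.5481, h(Manager) = 0.5628.
Starting from Manager, the probability is 0.5628.

0.5628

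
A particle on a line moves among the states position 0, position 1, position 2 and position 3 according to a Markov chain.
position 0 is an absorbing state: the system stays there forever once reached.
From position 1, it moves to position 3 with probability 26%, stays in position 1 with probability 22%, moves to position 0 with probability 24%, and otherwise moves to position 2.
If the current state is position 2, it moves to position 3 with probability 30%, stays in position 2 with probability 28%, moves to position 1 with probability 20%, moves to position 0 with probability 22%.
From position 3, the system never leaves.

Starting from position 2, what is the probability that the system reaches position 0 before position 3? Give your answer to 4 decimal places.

Let h(s) be the probability of absorption at position 0 starting from transient state s. Then h(position 0) = 1 and h(position 3) = 0. By first-step analysis:
h(position 1) = 0.24·1 + 0.22·h(position 1) + 0.28·h(position 2) + 0.26·0
h(position 2) = 0.22·1 + 0.2·h(position 1) + 0.28·h(position 2) + 0.3·0
Solving: h(position 1) = 0.4636, h(position 2) = 0.4343.
Starting from position 2, the probability is 0.4343.

0.4343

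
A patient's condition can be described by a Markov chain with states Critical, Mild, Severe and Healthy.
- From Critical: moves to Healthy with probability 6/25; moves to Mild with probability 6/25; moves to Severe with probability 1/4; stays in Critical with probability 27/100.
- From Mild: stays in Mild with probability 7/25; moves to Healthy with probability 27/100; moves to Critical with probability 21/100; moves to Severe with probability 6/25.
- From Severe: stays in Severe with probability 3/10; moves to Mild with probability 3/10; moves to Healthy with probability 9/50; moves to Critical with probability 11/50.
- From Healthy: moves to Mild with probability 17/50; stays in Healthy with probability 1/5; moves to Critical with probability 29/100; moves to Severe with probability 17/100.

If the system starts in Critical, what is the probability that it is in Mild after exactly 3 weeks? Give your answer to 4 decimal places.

Propagate the distribution vector 3 weeks from Critical.
After 0 weeks: (1.0000, 0.0000, 0.0000, 0.0000)
After 1 week: (0.2700, 0.2400, 0.2500, 0.2400)
After 2 weeks: (0.2479, 0.2886, 0.2409, 0.2226)
After 3 weeks: (0.2451, 0.2883, 0.2414, 0.2253)
P(in Mild after 3 weeks) = 0.2883

0.2883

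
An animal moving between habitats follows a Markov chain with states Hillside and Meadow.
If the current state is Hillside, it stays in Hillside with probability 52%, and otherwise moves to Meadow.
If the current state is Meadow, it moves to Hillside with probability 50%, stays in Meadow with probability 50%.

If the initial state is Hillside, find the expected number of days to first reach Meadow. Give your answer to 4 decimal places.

2.0833

Let t(s) be the expected number of days to first reach Meadow from state s, with t(Meadow) = 0. Conditioning on the first day:
t(Hillside) = 1 + 0.52·t(Hillside)
Solving: t(Hillside) = 2.0833.
Expected days from Hillside to Meadow: 2.0833.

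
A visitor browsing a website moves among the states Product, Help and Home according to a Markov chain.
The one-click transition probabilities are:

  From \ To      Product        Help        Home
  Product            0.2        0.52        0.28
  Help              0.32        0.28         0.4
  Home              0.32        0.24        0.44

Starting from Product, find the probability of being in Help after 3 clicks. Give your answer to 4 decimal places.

Propagate the distribution vector 3 clicks from Product.
After 0 clicks: (1.0000, 0.0000, 0.0000)
After 1 click: (0.2000, 0.5200, 0.2800)
After 2 clicks: (0.2960, 0.3168, 0.3872)
After 3 clicks: (0.2845, 0.3356, 0.3800)
P(in Help after 3 clicks) = 0.3356

0.3356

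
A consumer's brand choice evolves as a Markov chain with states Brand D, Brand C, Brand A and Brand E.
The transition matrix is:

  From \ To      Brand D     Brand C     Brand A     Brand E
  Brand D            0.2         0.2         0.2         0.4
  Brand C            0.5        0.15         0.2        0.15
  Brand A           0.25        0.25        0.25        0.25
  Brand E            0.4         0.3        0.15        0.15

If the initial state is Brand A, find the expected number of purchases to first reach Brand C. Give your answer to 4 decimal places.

Let t(s) be the expected number of purchases to first reach Brand C from state s, with t(Brand C) = 0. Conditioning on the first purchase:
t(Brand D) = 1 + 0.2·t(Brand D) + 0.2·t(Brand A) + 0.4·t(Brand E)
t(Brand A) = 1 + 0.25·t(Brand D) + 0.25·t(Brand A) + 0.25·t(Brand E)
t(Brand E) = 1 + 0.4·t(Brand D) + 0.15·t(Brand A) + 0.15·t(Brand E)
Solving: t(Brand D) = 4.1770, t(Brand A) = 4.0088, t(Brand E) = 3.8496.
Expected purchases from Brand A to Brand C: 4.0088.

4.0088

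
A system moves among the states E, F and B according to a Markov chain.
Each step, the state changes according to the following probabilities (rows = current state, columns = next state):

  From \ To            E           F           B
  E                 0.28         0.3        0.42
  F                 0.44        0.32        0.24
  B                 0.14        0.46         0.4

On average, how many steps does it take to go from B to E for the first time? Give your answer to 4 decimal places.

3.8306

Let t(s) be the expected number of steps to first reach E from state s, with t(E) = 0. Conditioning on the first step:
t(F) = 1 + 0.32·t(F) + 0.24·t(B)
t(B) = 1 + 0.46·t(F) + 0.4·t(B)
Solving: t(F) = 2.8226, t(B) = 3.8306.
Expected steps from B to E: 3.8306.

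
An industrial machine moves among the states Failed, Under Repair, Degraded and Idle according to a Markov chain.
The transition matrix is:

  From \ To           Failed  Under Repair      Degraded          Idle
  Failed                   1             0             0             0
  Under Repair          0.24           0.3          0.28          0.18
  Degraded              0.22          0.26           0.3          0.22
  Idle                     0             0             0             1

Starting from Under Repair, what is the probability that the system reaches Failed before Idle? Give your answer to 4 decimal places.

Let h(s) be the probability of absorption at Failed starting from transient state s. Then h(Failed) = 1 and h(Idle) = 0. By first-step analysis:
h(Under Repair) = 0.24·1 + 0.3·h(Under Repair) + 0.28·h(Degraded) + 0.18·0
h(Degraded) = 0.22·1 + 0.26·h(Under Repair) + 0.3·h(Degraded) + 0.22·0
Solving: h(Under Repair) = 0.5503, h(Degraded) = 0.5187.
Starting from Under Repair, the probability is 0.5503.

0.5503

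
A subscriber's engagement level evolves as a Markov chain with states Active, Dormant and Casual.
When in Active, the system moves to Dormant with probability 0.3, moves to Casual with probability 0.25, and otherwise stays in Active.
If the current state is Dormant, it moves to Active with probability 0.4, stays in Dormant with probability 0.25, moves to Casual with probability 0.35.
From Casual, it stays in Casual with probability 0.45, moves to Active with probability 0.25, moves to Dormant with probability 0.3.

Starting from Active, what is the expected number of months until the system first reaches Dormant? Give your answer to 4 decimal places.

3.3333

Let t(s) be the expected number of months to first reach Dormant from state s, with t(Dormant) = 0. Conditioning on the first month:
t(Active) = 1 + 0.45·t(Active) + 0.25·t(Casual)
t(Casual) = 1 + 0.25·t(Active) + 0.45·t(Casual)
Solving: t(Active) = 3.3333, t(Casual) = 3.3333.
Expected months from Active to Dormant: 3.3333.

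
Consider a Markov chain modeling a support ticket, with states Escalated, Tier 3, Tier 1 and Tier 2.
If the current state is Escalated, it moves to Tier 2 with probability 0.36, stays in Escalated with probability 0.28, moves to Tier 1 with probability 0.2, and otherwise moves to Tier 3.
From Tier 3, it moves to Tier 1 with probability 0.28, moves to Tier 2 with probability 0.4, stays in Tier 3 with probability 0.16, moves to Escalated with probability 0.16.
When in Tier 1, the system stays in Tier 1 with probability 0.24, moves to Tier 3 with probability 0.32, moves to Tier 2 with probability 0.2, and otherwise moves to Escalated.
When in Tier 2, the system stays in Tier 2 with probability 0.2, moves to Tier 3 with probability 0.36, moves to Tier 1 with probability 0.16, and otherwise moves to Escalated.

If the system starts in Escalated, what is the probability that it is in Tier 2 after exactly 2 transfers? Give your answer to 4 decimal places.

Propagate the distribution vector 2 transfers from Escalated.
After 0 transfers: (1.0000, 0.0000, 0.0000, 0.0000)
After 1 transfer: (0.2800, 0.1600, 0.2000, 0.3600)
After 2 transfers: (0.2528, 0.2640, 0.2064, 0.2768)
P(in Tier 2 after 2 transfers) = 0.2768

0.2768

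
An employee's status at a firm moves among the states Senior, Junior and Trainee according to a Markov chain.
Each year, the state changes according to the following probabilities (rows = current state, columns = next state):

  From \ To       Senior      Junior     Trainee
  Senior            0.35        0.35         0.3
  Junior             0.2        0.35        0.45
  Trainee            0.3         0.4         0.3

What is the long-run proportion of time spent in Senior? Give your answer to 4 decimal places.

0.2771

Let the stationary distribution be π with π = πP and π_1 + π_2 + π_3 = 1.
π_1 = 0.35·π_1 + 0.2·π_2 + 0.3·π_3
π_2 = 0.35·π_1 + 0.35·π_2 + 0.4·π_3
Solving with the normalization constraint gives π = (0.2771, 0.3678, 0.3552).
So the stationary probability of Senior is 0.2771.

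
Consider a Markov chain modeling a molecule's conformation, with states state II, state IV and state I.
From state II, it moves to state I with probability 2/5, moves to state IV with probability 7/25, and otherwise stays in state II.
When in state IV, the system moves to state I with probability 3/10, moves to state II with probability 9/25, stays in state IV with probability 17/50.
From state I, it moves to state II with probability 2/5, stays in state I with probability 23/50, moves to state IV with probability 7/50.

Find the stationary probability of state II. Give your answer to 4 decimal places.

Let the stationary distribution be π with π = πP and π_1 + π_2 + π_3 = 1.
π_1 = 0.32·π_1 + 0.36·π_2 + 0.4·π_3
π_2 = 0.28·π_1 + 0.34·π_2 + 0.14·π_3
Solving with the normalization constraint gives π = (0.3615, 0.2383, 0.4002).
So the stationary probability of state II is 0.3615.

0.3615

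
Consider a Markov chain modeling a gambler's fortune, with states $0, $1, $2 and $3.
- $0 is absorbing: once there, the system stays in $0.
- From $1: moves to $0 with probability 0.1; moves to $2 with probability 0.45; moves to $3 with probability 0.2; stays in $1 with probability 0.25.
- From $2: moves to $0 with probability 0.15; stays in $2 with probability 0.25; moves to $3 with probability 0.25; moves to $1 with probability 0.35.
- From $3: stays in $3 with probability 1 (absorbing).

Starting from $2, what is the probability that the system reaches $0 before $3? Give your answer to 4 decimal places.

0.3642

Let h(s) be the probability of absorption at $0 starting from transient state s. Then h($0) = 1 and h($3) = 0. By first-step analysis:
h($1) = 0.1·1 + 0.25·h($1) + 0.45·h($2) + 0.2·0
h($2) = 0.15·1 + 0.35·h($1) + 0.25·h($2) + 0.25·0
Solving: h($1) = 0.3519, h($2) = 0.3642.
Starting from $2, the probability is 0.3642.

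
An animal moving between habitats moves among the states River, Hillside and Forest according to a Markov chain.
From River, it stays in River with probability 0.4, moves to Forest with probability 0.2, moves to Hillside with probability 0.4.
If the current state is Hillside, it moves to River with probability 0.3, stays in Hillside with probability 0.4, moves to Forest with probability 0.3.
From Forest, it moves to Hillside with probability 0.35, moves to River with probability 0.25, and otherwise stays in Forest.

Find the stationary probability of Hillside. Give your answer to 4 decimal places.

Let the stationary distribution be π with π = πP and π_1 + π_2 + π_3 = 1.
π_1 = 0.4·π_1 + 0.3·π_2 + 0.25·π_3
π_2 = 0.4·π_1 + 0.4·π_2 + 0.35·π_3
Solving with the normalization constraint gives π = (0.3168, 0.3851, 0.2981).
So the stationary probability of Hillside is 0.3851.

0.3851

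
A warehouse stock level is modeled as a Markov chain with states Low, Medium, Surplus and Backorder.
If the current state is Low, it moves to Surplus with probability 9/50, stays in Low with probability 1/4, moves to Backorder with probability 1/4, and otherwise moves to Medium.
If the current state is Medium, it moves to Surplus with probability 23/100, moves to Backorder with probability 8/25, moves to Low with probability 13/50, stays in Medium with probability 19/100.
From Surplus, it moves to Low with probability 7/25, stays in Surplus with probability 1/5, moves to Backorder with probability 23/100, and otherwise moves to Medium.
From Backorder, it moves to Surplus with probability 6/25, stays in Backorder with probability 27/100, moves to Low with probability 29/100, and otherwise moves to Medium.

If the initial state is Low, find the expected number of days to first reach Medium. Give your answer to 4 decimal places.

Let t(s) be the expected number of days to first reach Medium from state s, with t(Medium) = 0. Conditioning on the first day:
t(Low) = 1 + 0.25·t(Low) + 0.18·t(Surplus) + 0.25·t(Backorder)
t(Surplus) = 1 + 0.28·t(Low) + 0.2·t(Surplus) + 0.23·t(Backorder)
t(Backorder) = 1 + 0.29·t(Low) + 0.24·t(Surplus) + 0.27·t(Backorder)
Solving: t(Low) = 3.5223, t(Surplus) = 3.6212, t(Backorder) = 3.9597.
Expected days from Low to Medium: 3.5223.

3.5223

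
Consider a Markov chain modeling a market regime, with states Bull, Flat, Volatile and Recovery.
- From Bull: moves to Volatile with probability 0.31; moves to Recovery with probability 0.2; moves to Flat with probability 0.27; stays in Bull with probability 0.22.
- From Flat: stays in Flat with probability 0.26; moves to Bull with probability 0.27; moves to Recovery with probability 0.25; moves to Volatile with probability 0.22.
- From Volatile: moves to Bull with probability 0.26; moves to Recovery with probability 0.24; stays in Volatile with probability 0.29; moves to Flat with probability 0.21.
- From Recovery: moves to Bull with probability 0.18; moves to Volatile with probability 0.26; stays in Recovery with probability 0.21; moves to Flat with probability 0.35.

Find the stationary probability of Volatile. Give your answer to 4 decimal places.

0.2691

Let the stationary distribution be π with π = πP and π_1 + π_2 + π_3 + π_4 = 1.
π_1 = 0.22·π_1 + 0.27·π_2 + 0.26·π_3 + 0.18·π_4
π_2 = 0.27·π_1 + 0.26·π_2 + 0.21·π_3 + 0.35·π_4
π_3 = 0.31·π_1 + 0.22·π_2 + 0.29·π_3 + 0.26·π_4
Solving with the normalization constraint gives π = (0.2352, 0.2693, 0.2691, 0.2265).
So the stationary probability of Volatile is 0.2691.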